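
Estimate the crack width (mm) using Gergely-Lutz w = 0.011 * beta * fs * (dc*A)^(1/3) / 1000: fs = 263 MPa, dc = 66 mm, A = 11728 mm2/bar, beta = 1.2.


w = 0.011 * beta * fs * (dc * A)^(1/3) / 1000
= 0.011 * 1.2 * 263 * (66 * 11728)^(1/3) / 1000
= 0.319 mm

0.319


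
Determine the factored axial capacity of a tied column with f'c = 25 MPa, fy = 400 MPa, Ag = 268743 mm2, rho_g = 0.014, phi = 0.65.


Ast = rho * Ag = 0.014 * 268743 = 3762.402 mm2
phi*Pn = 0.65 * 0.80 * (0.85 * 25 * (268743 - 3762.402) + 400 * 3762.402) / 1000
= 3710.62 kN

3710.62


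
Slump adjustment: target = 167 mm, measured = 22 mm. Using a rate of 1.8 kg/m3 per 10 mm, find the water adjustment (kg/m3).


Difference = 167 - 22 = 145 mm
Water adjustment = 145 * 1.8 / 10 = 26.1 kg/m3

26.1


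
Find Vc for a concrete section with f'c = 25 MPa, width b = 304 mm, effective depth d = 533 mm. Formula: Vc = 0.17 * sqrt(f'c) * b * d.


Vc = 0.17 * sqrt(25) * 304 * 533 / 1000
= 137.73 kN

137.73


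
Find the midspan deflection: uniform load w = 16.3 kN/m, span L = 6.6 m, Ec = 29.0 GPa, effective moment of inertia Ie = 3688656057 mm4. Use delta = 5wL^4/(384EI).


Convert: L = 6.6 m = 6600 mm, Ec = 29.0 GPa = 29000 MPa
delta = 5 * 16.3 * 6600^4 / (384 * 29000 * 3688656057)
= 3.76 mm

3.76


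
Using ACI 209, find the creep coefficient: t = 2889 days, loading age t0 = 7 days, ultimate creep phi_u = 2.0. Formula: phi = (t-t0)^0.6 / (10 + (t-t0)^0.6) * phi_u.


dt = 2889 - 7 = 2882
phi = 2882^0.6 / (10 + 2882^0.6) * 2.0
= 1.845

1.845


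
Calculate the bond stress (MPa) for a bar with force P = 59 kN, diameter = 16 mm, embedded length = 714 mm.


u = P / (pi * db * ld)
= 59 * 1000 / (pi * 16 * 714)
= 1.644 MPa

1.644


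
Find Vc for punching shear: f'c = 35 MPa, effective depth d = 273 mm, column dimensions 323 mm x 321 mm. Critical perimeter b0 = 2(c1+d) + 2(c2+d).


b0 = 2*(323 + 273) + 2*(321 + 273) = 2380 mm
Vc = 0.33 * sqrt(35) * 2380 * 273 / 1000
= 1268.49 kN

1268.49


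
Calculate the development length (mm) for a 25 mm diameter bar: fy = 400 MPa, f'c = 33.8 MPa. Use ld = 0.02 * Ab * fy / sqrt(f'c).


Ab = pi * 25^2 / 4 = 490.874 mm2
ld = 0.02 * 490.874 * 400 / sqrt(33.8)
= 675.5 mm

675.5


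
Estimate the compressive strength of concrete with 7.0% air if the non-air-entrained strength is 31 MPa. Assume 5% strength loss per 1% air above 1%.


Strength loss = (7.0 - 1) * 5 = 30.0%
f'c = 31 * (1 - 30.0/100)
= 21.7 MPa

21.7


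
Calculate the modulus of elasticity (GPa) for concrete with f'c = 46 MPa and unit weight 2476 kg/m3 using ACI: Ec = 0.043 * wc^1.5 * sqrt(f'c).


Ec = 0.043 * 2476^1.5 * sqrt(46) / 1000
= 35.93 GPa

35.93


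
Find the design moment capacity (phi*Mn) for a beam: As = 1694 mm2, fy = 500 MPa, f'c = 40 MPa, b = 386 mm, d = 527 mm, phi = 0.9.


a = As * fy / (0.85 * f'c * b)
= 1694 * 500 / (0.85 * 40 * 386)
= 64.5383 mm
Mn = As * fy * (d - a/2) / 10^6
= 419.0371 kN-m
phi*Mn = 0.9 * 419.0371 = 377.13 kN-m

377.13


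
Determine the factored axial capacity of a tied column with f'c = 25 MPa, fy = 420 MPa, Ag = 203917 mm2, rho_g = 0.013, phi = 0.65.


Ast = rho * Ag = 0.013 * 203917 = 2650.921 mm2
phi*Pn = 0.65 * 0.80 * (0.85 * 25 * (203917 - 2650.921) + 420 * 2650.921) / 1000
= 2802.95 kN

2802.95


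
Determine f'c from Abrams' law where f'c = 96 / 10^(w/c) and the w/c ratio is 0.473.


f'c = 96 / 10^0.473
= 96 / 2.972
= 32.31 MPa

32.31


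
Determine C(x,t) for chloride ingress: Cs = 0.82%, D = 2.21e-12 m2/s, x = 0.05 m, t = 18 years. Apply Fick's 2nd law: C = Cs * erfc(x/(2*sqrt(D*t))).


t_seconds = 18 * 365.25 * 24 * 3600 = 568036800.0 s
arg = 0.05 / (2 * sqrt(2.21e-12 * 568036800.0))
= 0.7056
erfc(0.7056) = 0.3183
C = 0.82 * 0.3183 = 0.261%

0.261


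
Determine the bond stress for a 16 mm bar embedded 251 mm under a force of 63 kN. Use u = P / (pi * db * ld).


u = P / (pi * db * ld)
= 63 * 1000 / (pi * 16 * 251)
= 4.993 MPa

4.993


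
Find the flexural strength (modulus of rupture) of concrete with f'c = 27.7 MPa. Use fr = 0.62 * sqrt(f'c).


fr = 0.62 * sqrt(27.7)
= 3.263 MPa

3.263


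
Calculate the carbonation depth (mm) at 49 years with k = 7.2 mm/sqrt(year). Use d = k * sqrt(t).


depth = k * sqrt(t)
= 7.2 * sqrt(49)
= 50.4 mm

50.4


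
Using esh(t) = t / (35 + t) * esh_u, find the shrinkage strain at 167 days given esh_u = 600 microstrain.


esh(167) = 167 / (35 + 167) * 600
= 167 / 202 * 600
= 496.0 microstrain

496.0


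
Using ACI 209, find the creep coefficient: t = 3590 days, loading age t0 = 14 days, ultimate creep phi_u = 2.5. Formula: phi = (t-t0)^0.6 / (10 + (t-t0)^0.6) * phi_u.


dt = 3590 - 14 = 3576
phi = 3576^0.6 / (10 + 3576^0.6) * 2.5
= 2.328

2.328


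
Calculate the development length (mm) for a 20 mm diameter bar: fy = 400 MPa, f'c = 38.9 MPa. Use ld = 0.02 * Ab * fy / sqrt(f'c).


Ab = pi * 20^2 / 4 = 314.159 mm2
ld = 0.02 * 314.159 * 400 / sqrt(38.9)
= 403.0 mm

403.0


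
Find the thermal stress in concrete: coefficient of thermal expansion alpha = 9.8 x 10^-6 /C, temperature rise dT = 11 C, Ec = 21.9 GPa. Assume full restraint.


sigma = alpha * dT * Ec
= 9.8e-6 * 11 * 21.9 * 1000
= 2.361 MPa

2.361


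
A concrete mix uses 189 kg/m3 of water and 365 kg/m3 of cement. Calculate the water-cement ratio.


w/c = water / cement
w/c = 189 / 365 = 0.518

0.518


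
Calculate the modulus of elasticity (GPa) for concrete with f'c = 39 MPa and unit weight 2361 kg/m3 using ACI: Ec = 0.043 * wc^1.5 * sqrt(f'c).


Ec = 0.043 * 2361^1.5 * sqrt(39) / 1000
= 30.81 GPa

30.81


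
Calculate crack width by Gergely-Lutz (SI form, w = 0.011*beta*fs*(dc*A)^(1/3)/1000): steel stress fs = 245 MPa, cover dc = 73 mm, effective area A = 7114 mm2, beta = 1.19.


w = 0.011 * beta * fs * (dc * A)^(1/3) / 1000
= 0.011 * 1.19 * 245 * (73 * 7114)^(1/3) / 1000
= 0.258 mm

0.258


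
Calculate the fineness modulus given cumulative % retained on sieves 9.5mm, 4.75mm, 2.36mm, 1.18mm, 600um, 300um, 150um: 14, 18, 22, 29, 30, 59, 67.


FM = sum(cumulative % retained) / 100
= 239 / 100
= 2.39

2.39


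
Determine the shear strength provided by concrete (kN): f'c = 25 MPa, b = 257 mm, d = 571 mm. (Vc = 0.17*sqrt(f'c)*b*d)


Vc = 0.17 * sqrt(25) * 257 * 571 / 1000
= 124.73 kN

124.73


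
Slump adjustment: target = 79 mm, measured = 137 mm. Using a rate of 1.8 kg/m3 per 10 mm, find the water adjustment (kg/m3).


Difference = 79 - 137 = -58 mm
Water adjustment = -58 * 1.8 / 10 = -10.4 kg/m3

-10.4


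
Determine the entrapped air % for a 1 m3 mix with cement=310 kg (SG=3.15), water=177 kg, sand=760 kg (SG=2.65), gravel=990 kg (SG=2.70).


Vol cement = 310 / (3.15 * 1000) = 0.098413 m3
Vol water = 177 / 1000 = 0.177 m3
Vol sand = 760 / (2.65 * 1000) = 0.286792 m3
Vol gravel = 990 / (2.70 * 1000) = 0.366667 m3
Total solid + water volume = 0.928872 m3
Air = (1 - 0.928872) * 100 = 7.11%

7.11


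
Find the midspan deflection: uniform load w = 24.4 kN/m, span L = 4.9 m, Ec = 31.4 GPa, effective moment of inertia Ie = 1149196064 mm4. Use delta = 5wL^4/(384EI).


Convert: L = 4.9 m = 4900 mm, Ec = 31.4 GPa = 31400 MPa
delta = 5 * 24.4 * 4900^4 / (384 * 31400 * 1149196064)
= 5.08 mm

5.08


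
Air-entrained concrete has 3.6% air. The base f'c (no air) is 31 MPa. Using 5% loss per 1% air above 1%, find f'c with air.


Strength loss = (3.6 - 1) * 5 = 13.0%
f'c = 31 * (1 - 13.0/100)
= 26.97 MPa

26.97


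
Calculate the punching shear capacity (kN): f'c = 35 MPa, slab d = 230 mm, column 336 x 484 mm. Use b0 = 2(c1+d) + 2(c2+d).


b0 = 2*(336 + 230) + 2*(484 + 230) = 2560 mm
Vc = 0.33 * sqrt(35) * 2560 * 230 / 1000
= 1149.52 kN

1149.52


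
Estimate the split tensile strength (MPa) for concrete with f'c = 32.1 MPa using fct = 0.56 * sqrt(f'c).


fct = 0.56 * sqrt(32.1)
= 0.56 * 5.666
= 3.173 MPa

3.173


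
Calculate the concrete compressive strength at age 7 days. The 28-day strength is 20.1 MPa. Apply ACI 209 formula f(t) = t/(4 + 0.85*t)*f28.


f(7) = 7 / (4 + 0.85 * 7) * 20.1
= 7 / 9.95 * 20.1
= 14.14 MPa

14.14


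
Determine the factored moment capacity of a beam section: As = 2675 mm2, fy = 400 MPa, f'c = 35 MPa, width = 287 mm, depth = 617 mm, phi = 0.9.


a = As * fy / (0.85 * f'c * b)
= 2675 * 400 / (0.85 * 35 * 287)
= 125.3184 mm
Mn = As * fy * (d - a/2) / 10^6
= 593.1446 kN-m
phi*Mn = 0.9 * 593.1446 = 533.83 kN-m

533.83


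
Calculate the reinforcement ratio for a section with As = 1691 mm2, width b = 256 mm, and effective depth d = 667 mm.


rho = As / (b * d)
= 1691 / (256 * 667)
= 0.0099

0.0099


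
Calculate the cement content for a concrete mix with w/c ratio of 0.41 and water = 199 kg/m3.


Cement = water / (w/c)
= 199 / 0.41
= 485.4 kg/m3

485.4


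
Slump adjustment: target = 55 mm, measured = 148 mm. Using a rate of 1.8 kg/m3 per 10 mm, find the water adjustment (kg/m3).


Difference = 55 - 148 = -93 mm
Water adjustment = -93 * 1.8 / 10 = -16.7 kg/m3

-16.7


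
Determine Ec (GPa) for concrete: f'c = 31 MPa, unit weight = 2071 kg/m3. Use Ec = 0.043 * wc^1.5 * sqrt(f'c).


Ec = 0.043 * 2071^1.5 * sqrt(31) / 1000
= 22.56 GPa

22.56


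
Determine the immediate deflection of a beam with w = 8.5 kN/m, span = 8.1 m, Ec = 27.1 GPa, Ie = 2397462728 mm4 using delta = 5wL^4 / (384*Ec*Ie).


Convert: L = 8.1 m = 8100 mm, Ec = 27.1 GPa = 27100 MPa
delta = 5 * 8.5 * 8100^4 / (384 * 27100 * 2397462728)
= 7.33 mm

7.33


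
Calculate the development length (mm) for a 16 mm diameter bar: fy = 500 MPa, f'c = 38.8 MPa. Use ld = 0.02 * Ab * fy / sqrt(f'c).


Ab = pi * 16^2 / 4 = 201.062 mm2
ld = 0.02 * 201.062 * 500 / sqrt(38.8)
= 322.8 mm

322.8


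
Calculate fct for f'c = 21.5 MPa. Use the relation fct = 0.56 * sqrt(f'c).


fct = 0.56 * sqrt(21.5)
= 0.56 * 4.637
= 2.597 MPa

2.597


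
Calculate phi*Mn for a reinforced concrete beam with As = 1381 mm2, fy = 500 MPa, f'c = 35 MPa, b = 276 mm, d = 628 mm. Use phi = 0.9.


a = As * fy / (0.85 * f'c * b)
= 1381 * 500 / (0.85 * 35 * 276)
= 84.0945 mm
Mn = As * fy * (d - a/2) / 10^6
= 404.6004 kN-m
phi*Mn = 0.9 * 404.6004 = 364.14 kN-m

364.14


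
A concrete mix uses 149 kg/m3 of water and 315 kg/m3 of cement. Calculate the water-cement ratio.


w/c = water / cement
w/c = 149 / 315 = 0.473

0.473


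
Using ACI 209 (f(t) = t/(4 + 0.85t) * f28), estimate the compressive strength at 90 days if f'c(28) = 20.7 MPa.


f(90) = 90 / (4 + 0.85 * 90) * 20.7
= 90 / 80.5 * 20.7
= 23.14 MPa

23.14


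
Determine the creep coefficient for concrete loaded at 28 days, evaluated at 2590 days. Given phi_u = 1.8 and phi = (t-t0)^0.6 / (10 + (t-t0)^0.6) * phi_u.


dt = 2590 - 28 = 2562
phi = 2562^0.6 / (10 + 2562^0.6) * 1.8
= 1.651

1.651


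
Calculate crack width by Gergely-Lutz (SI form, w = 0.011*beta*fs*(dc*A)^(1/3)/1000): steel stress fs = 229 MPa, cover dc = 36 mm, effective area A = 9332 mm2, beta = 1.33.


w = 0.011 * beta * fs * (dc * A)^(1/3) / 1000
= 0.011 * 1.33 * 229 * (36 * 9332)^(1/3) / 1000
= 0.233 mm

0.233


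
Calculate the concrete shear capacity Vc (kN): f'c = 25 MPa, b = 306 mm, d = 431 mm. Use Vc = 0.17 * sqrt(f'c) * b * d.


Vc = 0.17 * sqrt(25) * 306 * 431 / 1000
= 112.1 kN

112.1


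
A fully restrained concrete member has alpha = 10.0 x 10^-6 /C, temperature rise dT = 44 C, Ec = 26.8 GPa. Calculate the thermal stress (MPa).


sigma = alpha * dT * Ec
= 10.0e-6 * 44 * 26.8 * 1000
= 11.792 MPa

11.792


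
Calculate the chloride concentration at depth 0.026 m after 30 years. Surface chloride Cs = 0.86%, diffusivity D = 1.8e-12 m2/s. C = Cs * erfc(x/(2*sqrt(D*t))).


t_seconds = 30 * 365.25 * 24 * 3600 = 946728000.0 s
arg = 0.026 / (2 * sqrt(1.8e-12 * 946728000.0))
= 0.3149
erfc(0.3149) = 0.6561
C = 0.86 * 0.6561 = 0.5642%

0.5642


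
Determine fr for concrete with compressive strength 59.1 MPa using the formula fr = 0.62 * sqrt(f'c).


fr = 0.62 * sqrt(59.1)
= 4.766 MPa

4.766


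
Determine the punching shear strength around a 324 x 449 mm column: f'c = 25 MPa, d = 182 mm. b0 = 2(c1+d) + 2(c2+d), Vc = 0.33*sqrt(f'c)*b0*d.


b0 = 2*(324 + 182) + 2*(449 + 182) = 2274 mm
Vc = 0.33 * sqrt(25) * 2274 * 182 / 1000
= 682.88 kN

682.88


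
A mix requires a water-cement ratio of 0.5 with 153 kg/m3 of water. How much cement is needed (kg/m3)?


Cement = water / (w/c)
= 153 / 0.5
= 306.0 kg/m3

306.0


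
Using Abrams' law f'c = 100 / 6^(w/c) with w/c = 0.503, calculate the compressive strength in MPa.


f'c = 100 / 6^0.503
= 100 / 2.463
= 40.61 MPa

40.61


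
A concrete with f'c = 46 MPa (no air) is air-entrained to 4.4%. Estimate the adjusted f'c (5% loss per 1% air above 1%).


Strength loss = (4.4 - 1) * 5 = 17.0%
f'c = 46 * (1 - 17.0/100)
= 38.18 MPa

38.18


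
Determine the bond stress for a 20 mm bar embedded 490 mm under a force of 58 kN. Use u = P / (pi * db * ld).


u = P / (pi * db * ld)
= 58 * 1000 / (pi * 20 * 490)
= 1.884 MPa

1.884


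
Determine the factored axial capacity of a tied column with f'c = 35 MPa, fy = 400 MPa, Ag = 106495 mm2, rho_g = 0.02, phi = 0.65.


Ast = rho * Ag = 0.02 * 106495 = 2129.9 mm2
phi*Pn = 0.65 * 0.80 * (0.85 * 35 * (106495 - 2129.9) + 400 * 2129.9) / 1000
= 2057.55 kN

2057.55


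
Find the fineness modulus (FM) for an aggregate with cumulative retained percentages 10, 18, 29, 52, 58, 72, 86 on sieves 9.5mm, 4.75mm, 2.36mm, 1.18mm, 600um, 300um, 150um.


FM = sum(cumulative % retained) / 100
= 325 / 100
= 3.25

3.25


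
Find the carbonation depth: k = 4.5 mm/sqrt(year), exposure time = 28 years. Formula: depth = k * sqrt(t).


depth = k * sqrt(t)
= 4.5 * sqrt(28)
= 23.81 mm

23.81


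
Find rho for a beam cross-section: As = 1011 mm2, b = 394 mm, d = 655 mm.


rho = As / (b * d)
= 1011 / (394 * 655)
= 0.0039

0.0039


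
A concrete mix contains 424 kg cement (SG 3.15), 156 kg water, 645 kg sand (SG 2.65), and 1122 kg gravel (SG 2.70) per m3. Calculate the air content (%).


Vol cement = 424 / (3.15 * 1000) = 0.134603 m3
Vol water = 156 / 1000 = 0.156 m3
Vol sand = 645 / (2.65 * 1000) = 0.243396 m3
Vol gravel = 1122 / (2.70 * 1000) = 0.415556 m3
Total solid + water volume = 0.949555 m3
Air = (1 - 0.949555) * 100 = 5.04%

5.04


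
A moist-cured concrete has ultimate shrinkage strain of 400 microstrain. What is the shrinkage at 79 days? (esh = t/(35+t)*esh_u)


esh(79) = 79 / (35 + 79) * 400
= 79 / 114 * 400
= 277.2 microstrain

277.2


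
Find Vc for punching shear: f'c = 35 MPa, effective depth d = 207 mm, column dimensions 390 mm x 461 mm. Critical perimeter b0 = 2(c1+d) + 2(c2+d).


b0 = 2*(390 + 207) + 2*(461 + 207) = 2530 mm
Vc = 0.33 * sqrt(35) * 2530 * 207 / 1000
= 1022.44 kN

1022.44


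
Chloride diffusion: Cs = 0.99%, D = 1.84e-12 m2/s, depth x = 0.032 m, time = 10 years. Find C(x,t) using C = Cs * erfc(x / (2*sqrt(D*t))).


t_seconds = 10 * 365.25 * 24 * 3600 = 315576000.0 s
arg = 0.032 / (2 * sqrt(1.84e-12 * 315576000.0))
= 0.664
erfc(0.664) = 0.3477
C = 0.99 * 0.3477 = 0.3442%

0.3442


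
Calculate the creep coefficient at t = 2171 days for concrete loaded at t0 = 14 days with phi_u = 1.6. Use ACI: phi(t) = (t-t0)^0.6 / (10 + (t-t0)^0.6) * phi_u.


dt = 2171 - 14 = 2157
phi = 2157^0.6 / (10 + 2157^0.6) * 1.6
= 1.455

1.455


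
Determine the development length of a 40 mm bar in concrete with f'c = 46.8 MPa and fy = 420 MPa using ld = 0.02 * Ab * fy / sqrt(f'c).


Ab = pi * 40^2 / 4 = 1256.637 mm2
ld = 0.02 * 1256.637 * 420 / sqrt(46.8)
= 1543.0 mm

1543.0


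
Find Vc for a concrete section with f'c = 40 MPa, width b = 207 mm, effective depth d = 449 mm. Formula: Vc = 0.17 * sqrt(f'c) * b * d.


Vc = 0.17 * sqrt(40) * 207 * 449 / 1000
= 99.93 kN

99.93


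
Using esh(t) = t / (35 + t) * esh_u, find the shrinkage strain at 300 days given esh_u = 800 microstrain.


esh(300) = 300 / (35 + 300) * 800
= 300 / 335 * 800
= 716.4 microstrain

716.4


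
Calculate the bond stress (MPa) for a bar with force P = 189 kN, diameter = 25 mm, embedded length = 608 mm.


u = P / (pi * db * ld)
= 189 * 1000 / (pi * 25 * 608)
= 3.958 MPa

3.958


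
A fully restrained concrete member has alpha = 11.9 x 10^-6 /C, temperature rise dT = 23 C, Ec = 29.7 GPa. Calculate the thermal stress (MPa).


sigma = alpha * dT * Ec
= 11.9e-6 * 23 * 29.7 * 1000
= 8.129 MPa

8.129


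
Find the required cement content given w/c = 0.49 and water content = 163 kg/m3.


Cement = water / (w/c)
= 163 / 0.49
= 332.7 kg/m3

332.7


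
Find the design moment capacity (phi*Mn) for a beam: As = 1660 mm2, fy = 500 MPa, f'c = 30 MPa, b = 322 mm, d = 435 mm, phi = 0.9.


a = As * fy / (0.85 * f'c * b)
= 1660 * 500 / (0.85 * 30 * 322)
= 101.0839 mm
Mn = As * fy * (d - a/2) / 10^6
= 319.1002 kN-m
phi*Mn = 0.9 * 319.1002 = 287.19 kN-m

287.19


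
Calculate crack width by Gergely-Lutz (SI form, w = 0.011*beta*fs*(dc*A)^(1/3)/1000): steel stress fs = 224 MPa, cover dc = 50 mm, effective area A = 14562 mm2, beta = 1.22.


w = 0.011 * beta * fs * (dc * A)^(1/3) / 1000
= 0.011 * 1.22 * 224 * (50 * 14562)^(1/3) / 1000
= 0.27 mm

0.27


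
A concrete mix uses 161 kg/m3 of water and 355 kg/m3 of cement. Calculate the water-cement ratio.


w/c = water / cement
w/c = 161 / 355 = 0.454

0.454


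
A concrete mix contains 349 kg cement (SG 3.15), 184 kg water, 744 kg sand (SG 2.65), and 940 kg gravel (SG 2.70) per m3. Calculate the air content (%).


Vol cement = 349 / (3.15 * 1000) = 0.110794 m3
Vol water = 184 / 1000 = 0.184 m3
Vol sand = 744 / (2.65 * 1000) = 0.280755 m3
Vol gravel = 940 / (2.70 * 1000) = 0.348148 m3
Total solid + water volume = 0.923697 m3
Air = (1 - 0.923697) * 100 = 7.63%

7.63


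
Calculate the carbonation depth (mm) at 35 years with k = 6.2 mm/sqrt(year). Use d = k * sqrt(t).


depth = k * sqrt(t)
= 6.2 * sqrt(35)
= 36.68 mm

36.68


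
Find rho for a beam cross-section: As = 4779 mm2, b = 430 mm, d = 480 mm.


rho = As / (b * d)
= 4779 / (430 * 480)
= 0.0232

0.0232


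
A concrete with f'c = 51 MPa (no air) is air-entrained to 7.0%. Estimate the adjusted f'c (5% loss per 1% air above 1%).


Strength loss = (7.0 - 1) * 5 = 30.0%
f'c = 51 * (1 - 30.0/100)
= 35.7 MPa

35.7


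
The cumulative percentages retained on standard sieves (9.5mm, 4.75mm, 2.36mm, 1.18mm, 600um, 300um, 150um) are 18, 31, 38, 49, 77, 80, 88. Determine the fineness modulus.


FM = sum(cumulative % retained) / 100
= 381 / 100
= 3.81

3.81


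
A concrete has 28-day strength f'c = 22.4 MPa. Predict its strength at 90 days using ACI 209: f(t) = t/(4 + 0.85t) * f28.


f(90) = 90 / (4 + 0.85 * 90) * 22.4
= 90 / 80.5 * 22.4
= 25.04 MPa

25.04


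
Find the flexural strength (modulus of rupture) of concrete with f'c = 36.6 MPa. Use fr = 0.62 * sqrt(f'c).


fr = 0.62 * sqrt(36.6)
= 3.751 MPa

3.751


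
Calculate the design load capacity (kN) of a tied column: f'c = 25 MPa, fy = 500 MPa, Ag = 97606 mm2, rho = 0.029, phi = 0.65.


Ast = rho * Ag = 0.029 * 97606 = 2830.574 mm2
phi*Pn = 0.65 * 0.80 * (0.85 * 25 * (97606 - 2830.574) + 500 * 2830.574) / 1000
= 1783.22 kN

1783.22


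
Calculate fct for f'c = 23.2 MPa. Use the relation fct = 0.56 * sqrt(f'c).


fct = 0.56 * sqrt(23.2)
= 0.56 * 4.817
= 2.697 MPa

2.697


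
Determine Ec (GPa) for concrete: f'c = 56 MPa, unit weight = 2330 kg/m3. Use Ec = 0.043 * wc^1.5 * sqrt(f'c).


Ec = 0.043 * 2330^1.5 * sqrt(56) / 1000
= 36.19 GPa

36.19


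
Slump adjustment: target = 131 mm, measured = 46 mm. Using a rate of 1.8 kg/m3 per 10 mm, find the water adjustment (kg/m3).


Difference = 131 - 46 = 85 mm
Water adjustment = 85 * 1.8 / 10 = 15.3 kg/m3

15.3


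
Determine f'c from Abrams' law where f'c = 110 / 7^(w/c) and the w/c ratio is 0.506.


f'c = 110 / 7^0.506
= 110 / 2.677
= 41.09 MPa

41.09


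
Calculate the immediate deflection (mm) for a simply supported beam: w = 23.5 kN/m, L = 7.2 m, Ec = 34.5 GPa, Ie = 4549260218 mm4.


Convert: L = 7.2 m = 7200 mm, Ec = 34.5 GPa = 34500 MPa
delta = 5 * 23.5 * 7200^4 / (384 * 34500 * 4549260218)
= 5.24 mm

5.24


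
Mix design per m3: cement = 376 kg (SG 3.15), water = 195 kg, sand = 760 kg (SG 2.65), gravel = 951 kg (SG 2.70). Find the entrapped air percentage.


Vol cement = 376 / (3.15 * 1000) = 0.119365 m3
Vol water = 195 / 1000 = 0.195 m3
Vol sand = 760 / (2.65 * 1000) = 0.286792 m3
Vol gravel = 951 / (2.70 * 1000) = 0.352222 m3
Total solid + water volume = 0.95338 m3
Air = (1 - 0.95338) * 100 = 4.66%

4.66


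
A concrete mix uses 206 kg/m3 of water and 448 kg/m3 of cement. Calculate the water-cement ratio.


w/c = water / cement
w/c = 206 / 448 = 0.46

0.46


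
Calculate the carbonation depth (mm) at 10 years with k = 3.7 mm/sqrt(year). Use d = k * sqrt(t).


depth = k * sqrt(t)
= 3.7 * sqrt(10)
= 11.7 mm

11.7


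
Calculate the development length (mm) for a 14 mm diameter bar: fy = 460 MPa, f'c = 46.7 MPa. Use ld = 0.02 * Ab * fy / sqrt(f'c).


Ab = pi * 14^2 / 4 = 153.938 mm2
ld = 0.02 * 153.938 * 460 / sqrt(46.7)
= 207.2 mm

207.2


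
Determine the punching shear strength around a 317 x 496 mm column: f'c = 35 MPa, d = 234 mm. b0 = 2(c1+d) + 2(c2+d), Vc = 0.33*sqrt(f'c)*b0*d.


b0 = 2*(317 + 234) + 2*(496 + 234) = 2562 mm
Vc = 0.33 * sqrt(35) * 2562 * 234 / 1000
= 1170.42 kN

1170.42


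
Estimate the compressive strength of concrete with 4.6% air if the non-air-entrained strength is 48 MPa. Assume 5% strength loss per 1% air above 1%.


Strength loss = (4.6 - 1) * 5 = 18.0%
f'c = 48 * (1 - 18.0/100)
= 39.36 MPa

39.36


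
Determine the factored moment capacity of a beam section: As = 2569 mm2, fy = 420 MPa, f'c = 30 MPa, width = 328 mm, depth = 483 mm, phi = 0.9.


a = As * fy / (0.85 * f'c * b)
= 2569 * 420 / (0.85 * 30 * 328)
= 129.0029 mm
Mn = As * fy * (d - a/2) / 10^6
= 451.5516 kN-m
phi*Mn = 0.9 * 451.5516 = 406.4 kN-m

406.4


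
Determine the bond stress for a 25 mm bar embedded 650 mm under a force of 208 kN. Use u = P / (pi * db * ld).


u = P / (pi * db * ld)
= 208 * 1000 / (pi * 25 * 650)
= 4.074 MPa

4.074


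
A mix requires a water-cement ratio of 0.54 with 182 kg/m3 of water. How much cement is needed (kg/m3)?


Cement = water / (w/c)
= 182 / 0.54
= 337.0 kg/m3

337.0


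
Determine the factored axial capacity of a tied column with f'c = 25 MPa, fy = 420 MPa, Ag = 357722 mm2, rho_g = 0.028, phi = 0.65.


Ast = rho * Ag = 0.028 * 357722 = 10016.216 mm2
phi*Pn = 0.65 * 0.80 * (0.85 * 25 * (357722 - 10016.216) + 420 * 10016.216) / 1000
= 6029.69 kN

6029.69


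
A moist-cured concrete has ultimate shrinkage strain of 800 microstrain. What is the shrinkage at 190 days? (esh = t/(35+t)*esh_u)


esh(190) = 190 / (35 + 190) * 800
= 190 / 225 * 800
= 675.6 microstrain

675.6


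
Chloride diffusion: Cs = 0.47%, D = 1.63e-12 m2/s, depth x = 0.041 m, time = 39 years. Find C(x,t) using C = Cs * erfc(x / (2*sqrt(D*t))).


t_seconds = 39 * 365.25 * 24 * 3600 = 1230746400.0 s
arg = 0.041 / (2 * sqrt(1.63e-12 * 1230746400.0))
= 0.4577
erfc(0.4577) = 0.5175
C = 0.47 * 0.5175 = 0.2432%

0.2432


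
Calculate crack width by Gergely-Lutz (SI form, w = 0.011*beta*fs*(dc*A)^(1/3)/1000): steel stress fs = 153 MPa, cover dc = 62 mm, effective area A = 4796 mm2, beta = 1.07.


w = 0.011 * beta * fs * (dc * A)^(1/3) / 1000
= 0.011 * 1.07 * 153 * (62 * 4796)^(1/3) / 1000
= 0.12 mm

0.12


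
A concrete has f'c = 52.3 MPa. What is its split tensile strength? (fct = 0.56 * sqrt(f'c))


fct = 0.56 * sqrt(52.3)
= 0.56 * 7.232
= 4.05 MPa

4.05


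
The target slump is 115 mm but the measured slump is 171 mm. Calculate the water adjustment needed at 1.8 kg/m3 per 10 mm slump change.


Difference = 115 - 171 = -56 mm
Water adjustment = -56 * 1.8 / 10 = -10.1 kg/m3

-10.1


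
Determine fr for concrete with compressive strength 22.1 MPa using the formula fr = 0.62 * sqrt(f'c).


fr = 0.62 * sqrt(22.1)
= 2.915 MPa

2.915


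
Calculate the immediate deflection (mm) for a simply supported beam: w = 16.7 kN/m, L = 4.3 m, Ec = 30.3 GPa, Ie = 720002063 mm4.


Convert: L = 4.3 m = 4300 mm, Ec = 30.3 GPa = 30300 MPa
delta = 5 * 16.7 * 4300^4 / (384 * 30300 * 720002063)
= 3.41 mm

3.41


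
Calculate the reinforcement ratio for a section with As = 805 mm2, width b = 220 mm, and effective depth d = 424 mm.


rho = As / (b * d)
= 805 / (220 * 424)
= 0.0086

0.0086


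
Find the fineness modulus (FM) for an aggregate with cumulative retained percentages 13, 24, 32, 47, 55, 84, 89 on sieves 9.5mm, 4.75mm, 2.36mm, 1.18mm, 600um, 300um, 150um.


FM = sum(cumulative % retained) / 100
= 344 / 100
= 3.44

3.44


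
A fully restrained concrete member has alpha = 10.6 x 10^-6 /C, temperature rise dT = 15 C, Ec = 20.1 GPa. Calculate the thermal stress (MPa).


sigma = alpha * dT * Ec
= 10.6e-6 * 15 * 20.1 * 1000
= 3.196 MPa

3.196


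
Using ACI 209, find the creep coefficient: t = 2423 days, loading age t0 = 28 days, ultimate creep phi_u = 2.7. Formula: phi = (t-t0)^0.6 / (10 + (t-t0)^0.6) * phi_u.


dt = 2423 - 28 = 2395
phi = 2395^0.6 / (10 + 2395^0.6) * 2.7
= 2.468

2.468


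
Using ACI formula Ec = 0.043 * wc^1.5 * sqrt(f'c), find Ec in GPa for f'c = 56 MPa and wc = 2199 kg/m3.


Ec = 0.043 * 2199^1.5 * sqrt(56) / 1000
= 33.18 GPa

33.18


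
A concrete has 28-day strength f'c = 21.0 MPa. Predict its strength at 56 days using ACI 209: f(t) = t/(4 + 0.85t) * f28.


f(56) = 56 / (4 + 0.85 * 56) * 21.0
= 56 / 51.6 * 21.0
= 22.79 MPa

22.79


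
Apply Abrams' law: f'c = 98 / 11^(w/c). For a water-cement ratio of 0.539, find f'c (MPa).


f'c = 98 / 11^0.539
= 98 / 3.642
= 26.91 MPa

26.91


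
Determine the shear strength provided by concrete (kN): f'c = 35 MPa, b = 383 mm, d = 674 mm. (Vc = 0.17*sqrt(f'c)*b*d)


Vc = 0.17 * sqrt(35) * 383 * 674 / 1000
= 259.62 kN

259.62


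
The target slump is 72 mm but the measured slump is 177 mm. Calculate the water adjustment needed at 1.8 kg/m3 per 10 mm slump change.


Difference = 72 - 177 = -105 mm
Water adjustment = -105 * 1.8 / 10 = -18.9 kg/m3

-18.9


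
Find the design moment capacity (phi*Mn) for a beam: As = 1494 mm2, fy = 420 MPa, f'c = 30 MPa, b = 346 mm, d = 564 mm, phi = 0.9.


a = As * fy / (0.85 * f'c * b)
= 1494 * 420 / (0.85 * 30 * 346)
= 71.1187 mm
Mn = As * fy * (d - a/2) / 10^6
= 331.5859 kN-m
phi*Mn = 0.9 * 331.5859 = 298.43 kN-m

298.43


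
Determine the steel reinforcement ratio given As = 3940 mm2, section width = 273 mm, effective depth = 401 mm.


rho = As / (b * d)
= 3940 / (273 * 401)
= 0.036

0.036


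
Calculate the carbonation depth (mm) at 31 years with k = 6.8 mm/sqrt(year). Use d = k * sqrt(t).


depth = k * sqrt(t)
= 6.8 * sqrt(31)
= 37.86 mm

37.86


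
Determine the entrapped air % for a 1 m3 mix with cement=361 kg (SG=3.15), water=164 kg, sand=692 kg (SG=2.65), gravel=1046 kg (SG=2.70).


Vol cement = 361 / (3.15 * 1000) = 0.114603 m3
Vol water = 164 / 1000 = 0.164 m3
Vol sand = 692 / (2.65 * 1000) = 0.261132 m3
Vol gravel = 1046 / (2.70 * 1000) = 0.387407 m3
Total solid + water volume = 0.927143 m3
Air = (1 - 0.927143) * 100 = 7.29%

7.29


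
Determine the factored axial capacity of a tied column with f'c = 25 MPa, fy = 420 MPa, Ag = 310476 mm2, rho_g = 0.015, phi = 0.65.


Ast = rho * Ag = 0.015 * 310476 = 4657.14 mm2
phi*Pn = 0.65 * 0.80 * (0.85 * 25 * (310476 - 4657.14) + 420 * 4657.14) / 1000
= 4396.42 kN

4396.42


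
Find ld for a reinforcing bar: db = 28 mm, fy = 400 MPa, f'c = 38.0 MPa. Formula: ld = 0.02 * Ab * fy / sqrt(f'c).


Ab = pi * 28^2 / 4 = 615.752 mm2
ld = 0.02 * 615.752 * 400 / sqrt(38.0)
= 799.1 mm

799.1


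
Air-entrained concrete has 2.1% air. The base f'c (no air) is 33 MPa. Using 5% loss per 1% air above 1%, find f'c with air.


Strength loss = (2.1 - 1) * 5 = 5.5%
f'c = 33 * (1 - 5.5/100)
= 31.18 MPa

31.18


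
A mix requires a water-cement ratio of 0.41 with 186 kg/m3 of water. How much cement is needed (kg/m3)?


Cement = water / (w/c)
= 186 / 0.41
= 453.7 kg/m3

453.7


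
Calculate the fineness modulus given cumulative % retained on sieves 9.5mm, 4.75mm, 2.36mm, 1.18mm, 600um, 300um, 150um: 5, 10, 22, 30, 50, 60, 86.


FM = sum(cumulative % retained) / 100
= 263 / 100
= 2.63

2.63


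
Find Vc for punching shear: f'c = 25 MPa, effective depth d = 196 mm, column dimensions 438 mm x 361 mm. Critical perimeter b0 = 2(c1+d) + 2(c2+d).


b0 = 2*(438 + 196) + 2*(361 + 196) = 2382 mm
Vc = 0.33 * sqrt(25) * 2382 * 196 / 1000
= 770.34 kN

770.34


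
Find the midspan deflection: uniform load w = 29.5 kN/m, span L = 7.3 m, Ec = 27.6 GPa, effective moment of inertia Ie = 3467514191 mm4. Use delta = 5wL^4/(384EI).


Convert: L = 7.3 m = 7300 mm, Ec = 27.6 GPa = 27600 MPa
delta = 5 * 29.5 * 7300^4 / (384 * 27600 * 3467514191)
= 11.4 mm

11.4


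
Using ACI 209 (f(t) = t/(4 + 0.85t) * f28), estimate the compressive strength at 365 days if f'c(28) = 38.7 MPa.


f(365) = 365 / (4 + 0.85 * 365) * 38.7
= 365 / 314.25 * 38.7
= 44.95 MPa

44.95


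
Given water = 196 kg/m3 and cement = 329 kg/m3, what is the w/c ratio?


w/c = water / cement
w/c = 196 / 329 = 0.596

0.596


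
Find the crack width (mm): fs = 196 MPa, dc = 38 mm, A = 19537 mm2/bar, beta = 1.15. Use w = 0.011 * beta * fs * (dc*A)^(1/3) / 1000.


w = 0.011 * beta * fs * (dc * A)^(1/3) / 1000
= 0.011 * 1.15 * 196 * (38 * 19537)^(1/3) / 1000
= 0.225 mm

0.225


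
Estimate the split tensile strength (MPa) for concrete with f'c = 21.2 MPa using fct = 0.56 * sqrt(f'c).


fct = 0.56 * sqrt(21.2)
= 0.56 * 4.604
= 2.578 MPa

2.578


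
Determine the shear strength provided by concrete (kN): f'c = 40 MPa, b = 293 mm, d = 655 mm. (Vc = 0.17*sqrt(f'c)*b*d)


Vc = 0.17 * sqrt(40) * 293 * 655 / 1000
= 206.34 kN

206.34


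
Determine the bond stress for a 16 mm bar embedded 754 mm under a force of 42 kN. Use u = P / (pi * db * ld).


u = P / (pi * db * ld)
= 42 * 1000 / (pi * 16 * 754)
= 1.108 MPa

1.108


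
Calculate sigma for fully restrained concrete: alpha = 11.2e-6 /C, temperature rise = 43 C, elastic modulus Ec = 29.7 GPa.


sigma = alpha * dT * Ec
= 11.2e-6 * 43 * 29.7 * 1000
= 14.304 MPa

14.304


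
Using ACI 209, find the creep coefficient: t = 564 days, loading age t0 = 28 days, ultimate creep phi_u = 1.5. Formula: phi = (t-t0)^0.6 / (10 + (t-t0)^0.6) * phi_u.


dt = 564 - 28 = 536
phi = 536^0.6 / (10 + 536^0.6) * 1.5
= 1.219

1.219


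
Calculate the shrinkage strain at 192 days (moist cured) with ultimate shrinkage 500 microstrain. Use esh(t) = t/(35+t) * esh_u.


esh(192) = 192 / (35 + 192) * 500
= 192 / 227 * 500
= 422.9 microstrain

422.9


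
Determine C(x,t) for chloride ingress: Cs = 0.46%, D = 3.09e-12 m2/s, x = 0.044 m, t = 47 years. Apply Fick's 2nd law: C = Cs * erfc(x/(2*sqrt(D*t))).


t_seconds = 47 * 365.25 * 24 * 3600 = 1483207200.0 s
arg = 0.044 / (2 * sqrt(3.09e-12 * 1483207200.0))
= 0.325
erfc(0.325) = 0.6458
C = 0.46 * 0.6458 = 0.2971%

0.2971


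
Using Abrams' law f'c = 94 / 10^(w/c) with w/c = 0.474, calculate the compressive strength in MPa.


f'c = 94 / 10^0.474
= 94 / 2.979
= 31.56 MPa

31.56


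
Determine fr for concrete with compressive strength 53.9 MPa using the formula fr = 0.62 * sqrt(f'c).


fr = 0.62 * sqrt(53.9)
= 4.552 MPa

4.552


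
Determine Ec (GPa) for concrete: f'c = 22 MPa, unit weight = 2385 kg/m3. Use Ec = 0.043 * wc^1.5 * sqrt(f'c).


Ec = 0.043 * 2385^1.5 * sqrt(22) / 1000
= 23.49 GPa

23.49


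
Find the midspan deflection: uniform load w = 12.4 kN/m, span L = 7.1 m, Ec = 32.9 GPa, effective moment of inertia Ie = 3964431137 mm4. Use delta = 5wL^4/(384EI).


Convert: L = 7.1 m = 7100 mm, Ec = 32.9 GPa = 32900 MPa
delta = 5 * 12.4 * 7100^4 / (384 * 32900 * 3964431137)
= 3.15 mm

3.15


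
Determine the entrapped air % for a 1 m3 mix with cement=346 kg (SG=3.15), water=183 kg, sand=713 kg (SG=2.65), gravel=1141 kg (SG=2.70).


Vol cement = 346 / (3.15 * 1000) = 0.109841 m3
Vol water = 183 / 1000 = 0.183 m3
Vol sand = 713 / (2.65 * 1000) = 0.269057 m3
Vol gravel = 1141 / (2.70 * 1000) = 0.422593 m3
Total solid + water volume = 0.98449 m3
Air = (1 - 0.98449) * 100 = 1.55%

1.55


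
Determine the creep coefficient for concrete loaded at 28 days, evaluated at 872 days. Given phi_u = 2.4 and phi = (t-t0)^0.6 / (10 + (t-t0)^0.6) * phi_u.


dt = 872 - 28 = 844
phi = 844^0.6 / (10 + 844^0.6) * 2.4
= 2.042

2.042


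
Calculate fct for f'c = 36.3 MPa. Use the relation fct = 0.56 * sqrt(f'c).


fct = 0.56 * sqrt(36.3)
= 0.56 * 6.025
= 3.374 MPa

3.374


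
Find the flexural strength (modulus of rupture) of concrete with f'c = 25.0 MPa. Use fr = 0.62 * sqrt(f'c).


fr = 0.62 * sqrt(25.0)
= 3.1 MPa

3.1


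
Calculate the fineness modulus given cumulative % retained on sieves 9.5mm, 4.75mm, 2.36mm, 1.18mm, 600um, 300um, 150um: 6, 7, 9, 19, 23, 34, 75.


FM = sum(cumulative % retained) / 100
= 173 / 100
= 1.73

1.73


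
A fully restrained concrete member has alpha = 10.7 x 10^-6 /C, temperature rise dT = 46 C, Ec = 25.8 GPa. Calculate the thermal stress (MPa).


sigma = alpha * dT * Ec
= 10.7e-6 * 46 * 25.8 * 1000
= 12.699 MPa

12.699


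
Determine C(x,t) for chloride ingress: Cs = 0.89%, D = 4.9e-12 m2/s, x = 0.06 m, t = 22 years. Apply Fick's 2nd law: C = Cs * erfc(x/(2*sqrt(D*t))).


t_seconds = 22 * 365.25 * 24 * 3600 = 694267200.0 s
arg = 0.06 / (2 * sqrt(4.9e-12 * 694267200.0))
= 0.5144
erfc(0.5144) = 0.467
C = 0.89 * 0.467 = 0.4156%

0.4156


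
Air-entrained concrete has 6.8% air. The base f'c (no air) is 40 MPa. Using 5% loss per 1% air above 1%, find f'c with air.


Strength loss = (6.8 - 1) * 5 = 29.0%
f'c = 40 * (1 - 29.0/100)
= 28.4 MPa

28.4


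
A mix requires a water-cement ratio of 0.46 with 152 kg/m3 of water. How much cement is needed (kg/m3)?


Cement = water / (w/c)
= 152 / 0.46
= 330.4 kg/m3

330.4


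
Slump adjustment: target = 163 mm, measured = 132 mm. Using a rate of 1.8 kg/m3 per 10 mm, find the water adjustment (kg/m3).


Difference = 163 - 132 = 31 mm
Water adjustment = 31 * 1.8 / 10 = 5.6 kg/m3

5.6


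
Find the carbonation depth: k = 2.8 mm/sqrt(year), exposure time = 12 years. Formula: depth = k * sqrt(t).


depth = k * sqrt(t)
= 2.8 * sqrt(12)
= 9.7 mm

9.7


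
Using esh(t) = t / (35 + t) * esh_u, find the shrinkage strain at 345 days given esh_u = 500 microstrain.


esh(345) = 345 / (35 + 345) * 500
= 345 / 380 * 500
= 453.9 microstrain

453.9


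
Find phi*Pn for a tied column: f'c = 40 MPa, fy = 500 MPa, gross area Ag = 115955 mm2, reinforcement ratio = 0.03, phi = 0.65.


Ast = rho * Ag = 0.03 * 115955 = 3478.65 mm2
phi*Pn = 0.65 * 0.80 * (0.85 * 40 * (115955 - 3478.65) + 500 * 3478.65) / 1000
= 2893.03 kN

2893.03


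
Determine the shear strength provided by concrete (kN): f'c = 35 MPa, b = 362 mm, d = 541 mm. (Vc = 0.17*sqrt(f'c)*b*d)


Vc = 0.17 * sqrt(35) * 362 * 541 / 1000
= 196.96 kN

196.96


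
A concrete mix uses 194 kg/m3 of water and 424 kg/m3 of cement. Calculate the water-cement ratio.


w/c = water / cement
w/c = 194 / 424 = 0.458

0.458


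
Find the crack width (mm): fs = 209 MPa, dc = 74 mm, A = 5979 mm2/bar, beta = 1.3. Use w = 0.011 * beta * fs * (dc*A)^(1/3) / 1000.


w = 0.011 * beta * fs * (dc * A)^(1/3) / 1000
= 0.011 * 1.3 * 209 * (74 * 5979)^(1/3) / 1000
= 0.228 mm

0.228


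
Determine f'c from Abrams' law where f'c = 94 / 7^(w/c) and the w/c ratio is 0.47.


f'c = 94 / 7^0.47
= 94 / 2.496
= 37.66 MPa

37.66


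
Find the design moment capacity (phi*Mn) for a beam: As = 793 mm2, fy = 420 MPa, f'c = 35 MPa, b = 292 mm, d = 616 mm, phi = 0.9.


a = As * fy / (0.85 * f'c * b)
= 793 * 420 / (0.85 * 35 * 292)
= 38.34 mm
Mn = As * fy * (d - a/2) / 10^6
= 198.7802 kN-m
phi*Mn = 0.9 * 198.7802 = 178.9 kN-m

178.9


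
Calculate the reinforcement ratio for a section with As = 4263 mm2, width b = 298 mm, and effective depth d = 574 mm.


rho = As / (b * d)
= 4263 / (298 * 574)
= 0.0249

0.0249


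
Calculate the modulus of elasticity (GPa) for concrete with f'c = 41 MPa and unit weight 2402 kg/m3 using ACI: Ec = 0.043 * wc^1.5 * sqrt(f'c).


Ec = 0.043 * 2402^1.5 * sqrt(41) / 1000
= 32.41 GPa

32.41


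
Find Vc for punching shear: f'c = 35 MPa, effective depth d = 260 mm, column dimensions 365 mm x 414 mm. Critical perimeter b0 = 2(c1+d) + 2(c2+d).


b0 = 2*(365 + 260) + 2*(414 + 260) = 2598 mm
Vc = 0.33 * sqrt(35) * 2598 * 260 / 1000
= 1318.74 kN

1318.74


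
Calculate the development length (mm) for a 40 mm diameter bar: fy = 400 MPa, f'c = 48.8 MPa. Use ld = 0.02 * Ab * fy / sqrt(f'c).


Ab = pi * 40^2 / 4 = 1256.637 mm2
ld = 0.02 * 1256.637 * 400 / sqrt(48.8)
= 1439.1 mm

1439.1


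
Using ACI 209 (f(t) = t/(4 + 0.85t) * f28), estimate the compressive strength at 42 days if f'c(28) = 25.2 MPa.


f(42) = 42 / (4 + 0.85 * 42) * 25.2
= 42 / 39.7 * 25.2
= 26.66 MPa

26.66


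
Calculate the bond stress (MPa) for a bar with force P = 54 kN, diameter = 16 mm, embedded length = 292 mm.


u = P / (pi * db * ld)
= 54 * 1000 / (pi * 16 * 292)
= 3.679 MPa

3.679


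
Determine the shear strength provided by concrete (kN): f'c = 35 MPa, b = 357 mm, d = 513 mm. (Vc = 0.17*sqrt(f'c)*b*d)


Vc = 0.17 * sqrt(35) * 357 * 513 / 1000
= 184.19 kN

184.19


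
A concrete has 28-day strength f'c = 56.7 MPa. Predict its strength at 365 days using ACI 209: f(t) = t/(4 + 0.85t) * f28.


f(365) = 365 / (4 + 0.85 * 365) * 56.7
= 365 / 314.25 * 56.7
= 65.86 MPa

65.86


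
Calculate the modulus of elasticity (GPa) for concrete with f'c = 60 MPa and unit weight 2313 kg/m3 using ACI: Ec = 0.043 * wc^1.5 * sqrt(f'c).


Ec = 0.043 * 2313^1.5 * sqrt(60) / 1000
= 37.05 GPa

37.05


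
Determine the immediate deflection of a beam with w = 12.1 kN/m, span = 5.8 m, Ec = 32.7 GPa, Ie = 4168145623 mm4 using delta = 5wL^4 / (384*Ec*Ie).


Convert: L = 5.8 m = 5800 mm, Ec = 32.7 GPa = 32700 MPa
delta = 5 * 12.1 * 5800^4 / (384 * 32700 * 4168145623)
= 1.31 mm

1.31


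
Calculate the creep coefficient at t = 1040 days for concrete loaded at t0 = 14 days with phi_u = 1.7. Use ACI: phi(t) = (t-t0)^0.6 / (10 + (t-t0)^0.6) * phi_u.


dt = 1040 - 14 = 1026
phi = 1026^0.6 / (10 + 1026^0.6) * 1.7
= 1.471

1.471


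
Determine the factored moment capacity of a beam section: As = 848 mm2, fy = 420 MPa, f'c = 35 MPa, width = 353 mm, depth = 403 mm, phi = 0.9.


a = As * fy / (0.85 * f'c * b)
= 848 * 420 / (0.85 * 35 * 353)
= 33.9143 mm
Mn = As * fy * (d - a/2) / 10^6
= 137.493 kN-m
phi*Mn = 0.9 * 137.493 = 123.74 kN-m

123.74


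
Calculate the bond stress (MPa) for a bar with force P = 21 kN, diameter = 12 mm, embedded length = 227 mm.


u = P / (pi * db * ld)
= 21 * 1000 / (pi * 12 * 227)
= 2.454 MPa

2.454


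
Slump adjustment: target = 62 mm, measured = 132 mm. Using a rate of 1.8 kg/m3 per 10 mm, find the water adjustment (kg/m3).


Difference = 62 - 132 = -70 mm
Water adjustment = -70 * 1.8 / 10 = -12.6 kg/m3

-12.6


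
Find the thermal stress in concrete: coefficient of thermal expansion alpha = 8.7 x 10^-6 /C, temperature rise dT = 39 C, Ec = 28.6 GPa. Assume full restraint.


sigma = alpha * dT * Ec
= 8.7e-6 * 39 * 28.6 * 1000
= 9.704 MPa

9.704


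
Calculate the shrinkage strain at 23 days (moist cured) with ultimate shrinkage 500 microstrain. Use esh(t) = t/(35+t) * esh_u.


esh(23) = 23 / (35 + 23) * 500
= 23 / 58 * 500
= 198.3 microstrain

198.3


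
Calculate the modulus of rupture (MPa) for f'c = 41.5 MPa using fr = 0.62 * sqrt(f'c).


fr = 0.62 * sqrt(41.5)
= 3.994 MPa

3.994
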